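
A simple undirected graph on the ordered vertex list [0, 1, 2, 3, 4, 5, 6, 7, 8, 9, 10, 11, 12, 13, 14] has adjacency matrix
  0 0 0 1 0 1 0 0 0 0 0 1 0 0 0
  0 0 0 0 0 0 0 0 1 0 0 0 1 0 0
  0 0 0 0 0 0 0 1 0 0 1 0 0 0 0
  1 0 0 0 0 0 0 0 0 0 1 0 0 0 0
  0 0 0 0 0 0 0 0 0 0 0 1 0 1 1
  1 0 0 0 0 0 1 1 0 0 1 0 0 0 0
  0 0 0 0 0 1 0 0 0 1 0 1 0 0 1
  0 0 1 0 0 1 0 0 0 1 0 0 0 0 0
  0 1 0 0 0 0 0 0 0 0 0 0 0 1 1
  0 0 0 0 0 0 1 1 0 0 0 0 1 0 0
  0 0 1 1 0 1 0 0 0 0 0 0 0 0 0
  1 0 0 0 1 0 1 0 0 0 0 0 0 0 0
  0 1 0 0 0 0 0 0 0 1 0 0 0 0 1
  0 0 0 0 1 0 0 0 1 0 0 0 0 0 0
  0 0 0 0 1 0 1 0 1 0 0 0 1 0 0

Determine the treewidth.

3

A width-3 tree decomposition is:
Bags: B1 = {1, 4, 8, 13}  B2 = {1, 4, 8, 14}  B3 = {1, 4, 12, 14}  B4 = {4, 11, 12, 14}  B5 = {6, 11, 12, 14}  B6 = {6, 9, 11, 12}  B7 = {0, 6, 9, 11}  B8 = {0, 5, 6, 9}  B9 = {0, 5, 7, 9}  B10 = {0, 3, 5, 7}  B11 = {3, 5, 7, 10}  B12 = {2, 3, 7, 10}
Tree: B1–B2, B2–B3, B3–B4, B4–B5, B5–B6, B6–B7, B7–B8, B8–B9, B9–B10, B10–B11, B11–B12
Every bag has size at most 4, so the width is 4 − 1 = 3 and tw(G) ≤ 3. For the lower bound: the 4 vertex sets {1,8,13}, {4}, {14}, {6,9,11,12} are disjoint, each induces a connected subgraph, and every pair is joined by at least one edge of G. Contracting each set to a single vertex therefore yields K_{4} as a minor, and since treewidth is minor-monotone, tw(G) ≥ tw(K_{4}) = 3. Combining the bounds, tw(G) = 3.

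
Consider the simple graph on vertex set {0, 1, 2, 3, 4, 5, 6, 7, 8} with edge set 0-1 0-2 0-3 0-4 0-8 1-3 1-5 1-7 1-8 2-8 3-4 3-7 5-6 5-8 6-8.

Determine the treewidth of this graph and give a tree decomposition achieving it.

Treewidth 2.
Bags: B1 = {0, 1, 3}  B2 = {0, 1, 8}  B3 = {0, 2, 8}  B4 = {0, 3, 4}  B5 = {1, 3, 7}  B6 = {1, 5, 8}  B7 = {5, 6, 8}
Tree: B1–B2, B2–B3, B1–B4, B1–B5, B2–B6, B6–B7

The largest bag has 3 vertices, giving width 2; this decomposition certifies tw(G) ≤ 2. On the other hand G contains the 3-clique {0, 1, 8}. A clique must lie in a single bag of any decomposition, so no decomposition can have width below 2. Combining the bounds, tw(G) = 2.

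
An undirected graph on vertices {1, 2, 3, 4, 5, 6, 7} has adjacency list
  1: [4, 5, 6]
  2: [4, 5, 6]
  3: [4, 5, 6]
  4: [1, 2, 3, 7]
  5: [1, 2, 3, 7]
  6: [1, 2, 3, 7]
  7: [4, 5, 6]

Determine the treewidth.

A width-3 tree decomposition is:
Bags: B1 = {2, 4, 5, 6}  B2 = {1, 4, 5, 6}  B3 = {3, 4, 5, 6}  B4 = {4, 5, 6, 7}
Tree: B1–B2, B2–B3, B3–B4
Every bag has size at most 4, so the width is 4 − 1 = 3 and tw(G) ≤ 3. For the lower bound: the 4 vertex sets {2,6}, {1,4}, {5}, {3} are disjoint, each induces a connected subgraph, and every pair is joined by at least one edge of G. Contracting each set to a single vertex therefore yields K_{4} as a minor, and since treewidth is minor-monotone, tw(G) ≥ tw(K_{4}) = 3. Combining the bounds, tw(G) = 3.

3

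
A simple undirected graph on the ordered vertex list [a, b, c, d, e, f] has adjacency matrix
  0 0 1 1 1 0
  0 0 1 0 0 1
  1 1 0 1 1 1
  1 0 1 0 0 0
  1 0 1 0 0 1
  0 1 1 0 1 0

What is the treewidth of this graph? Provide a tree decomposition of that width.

Treewidth 2.
One optimal decomposition is:
Bags: B1 = {a, c, e}  B2 = {c, e, f}  B3 = {b, c, f}  B4 = {a, c, d}
Tree: B1–B2, B2–B3, B1–B4

The largest bag has 3 vertices, giving width 2; this decomposition certifies tw(G) ≤ 2. On the other hand G contains the 3-clique {a, c, d}. A clique must lie in a single bag of any decomposition, so no decomposition can have width below 2. Hence tw(G) = 2 exactly.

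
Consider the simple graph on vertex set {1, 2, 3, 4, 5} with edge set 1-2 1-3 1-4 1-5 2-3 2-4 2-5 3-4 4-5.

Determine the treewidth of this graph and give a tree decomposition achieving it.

Each bag holds 4 vertices, so the decomposition has width 3, which upper-bounds the treewidth. Conversely, {1, 2, 3, 4} is a clique of size 4, and the vertices of any clique must share a bag in every tree decomposition; so some bag has ≥ 4 vertices and tw(G) ≥ 3. Therefore the treewidth is 3.

Treewidth 3.
One such decomposition:
Bags: B1 = {1, 2, 3, 4}  B2 = {1, 2, 4, 5}
Tree: B1–B2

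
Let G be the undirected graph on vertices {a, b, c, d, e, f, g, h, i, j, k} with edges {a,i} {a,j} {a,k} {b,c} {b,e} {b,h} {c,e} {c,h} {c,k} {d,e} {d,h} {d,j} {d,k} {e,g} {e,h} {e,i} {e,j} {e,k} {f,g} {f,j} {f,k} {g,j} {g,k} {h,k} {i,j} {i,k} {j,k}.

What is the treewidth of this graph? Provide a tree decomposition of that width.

Treewidth 3.
Bags: B1 = {e, g, j, k}  B2 = {d, e, j, k}  B3 = {e, i, j, k}  B4 = {f, g, j, k}  B5 = {d, e, h, k}  B6 = {c, e, h, k}  B7 = {a, i, j, k}  B8 = {b, c, e, h}
Tree: B1–B2, B2–B3, B1–B4, B2–B5, B5–B6, B3–B7, B6–B8

Each bag holds 4 vertices, so the decomposition has width 3, which upper-bounds the treewidth. On the other hand G contains the 4-clique {a, i, j, k}. A clique must lie in a single bag of any decomposition, so no decomposition can have width below 3. The upper and lower bounds meet at 3, so that is the treewidth.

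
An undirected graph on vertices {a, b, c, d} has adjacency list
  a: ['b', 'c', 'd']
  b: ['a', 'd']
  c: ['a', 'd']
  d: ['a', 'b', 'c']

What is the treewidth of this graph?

2

A width-2 tree decomposition is:
Bags: B1 = {a, c, d}  B2 = {a, b, d}
Tree: B1–B2
Each bag holds 3 vertices, so the decomposition has width 2, which upper-bounds the treewidth. On the other hand G contains the 3-clique {a, c, d}. A clique must lie in a single bag of any decomposition, so no decomposition can have width below 2. The upper and lower bounds meet at 2, so that is the treewidth.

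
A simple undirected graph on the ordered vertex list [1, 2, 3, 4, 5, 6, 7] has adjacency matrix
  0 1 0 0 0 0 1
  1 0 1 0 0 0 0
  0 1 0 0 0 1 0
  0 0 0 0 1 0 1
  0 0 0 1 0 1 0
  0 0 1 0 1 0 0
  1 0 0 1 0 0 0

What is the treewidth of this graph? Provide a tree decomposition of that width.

The largest bag has 3 vertices, giving width 2; this decomposition certifies tw(G) ≤ 2. The edges 5–4–7–1–2–3–6–5 form a cycle, so G is not a tree and its treewidth is at least 2. The upper and lower bounds meet at 2, so that is the treewidth.

Treewidth 2.
One optimal decomposition is:
Bags: B1 = {4, 5, 7}  B2 = {1, 5, 7}  B3 = {1, 2, 5}  B4 = {2, 3, 5}  B5 = {3, 5, 6}
Tree: B1–B2, B2–B3, B3–B4, B4–B5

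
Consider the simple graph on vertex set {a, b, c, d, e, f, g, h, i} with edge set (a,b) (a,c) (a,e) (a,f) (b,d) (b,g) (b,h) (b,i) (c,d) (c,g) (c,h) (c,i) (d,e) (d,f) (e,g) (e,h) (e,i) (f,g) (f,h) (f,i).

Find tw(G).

A width-4 tree decomposition is:
Bags: B1 = {b, c, e, f, i}  B2 = {a, b, c, e, f}  B3 = {b, c, d, e, f}  B4 = {b, c, e, f, g}  B5 = {b, c, e, f, h}
Tree: B1–B2, B2–B3, B3–B4, B4–B5
Each bag holds 5 vertices, so the decomposition has width 4, which upper-bounds the treewidth. For the lower bound: the 5 vertex sets {e,i}, {a,c}, {b,d}, {f}, {g} are disjoint, each induces a connected subgraph, and every pair is joined by at least one edge of G. Contracting each set to a single vertex therefore yields K_{5} as a minor, and since treewidth is minor-monotone, tw(G) ≥ tw(K_{5}) = 4. Therefore the treewidth is 4.

4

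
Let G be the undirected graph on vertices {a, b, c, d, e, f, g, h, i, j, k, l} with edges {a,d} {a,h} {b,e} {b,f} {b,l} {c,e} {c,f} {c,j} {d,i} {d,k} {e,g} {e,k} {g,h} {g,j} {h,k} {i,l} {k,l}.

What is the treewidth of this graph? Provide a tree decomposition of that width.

Treewidth 3.
One such decomposition:
Bags: B1 = {a, d, i, l}  B2 = {a, d, k, l}  B3 = {a, h, k, l}  B4 = {b, h, k, l}  B5 = {b, e, h, k}  B6 = {b, e, g, h}  B7 = {b, e, f, g}  B8 = {c, e, f, g}  B9 = {c, f, g, j}
Tree: B1–B2, B2–B3, B3–B4, B4–B5, B5–B6, B6–B7, B7–B8, B8–B9

The largest bag has 4 vertices, giving width 3; this decomposition certifies tw(G) ≤ 3. For the lower bound: the 4 vertex sets {a,d,i}, {l}, {k}, {b,e,g,h} are disjoint, each induces a connected subgraph, and every pair is joined by at least one edge of G. Contracting each set to a single vertex therefore yields K_{4} as a minor, and since treewidth is minor-monotone, tw(G) ≥ tw(K_{4}) = 3. Hence tw(G) = 3 exactly.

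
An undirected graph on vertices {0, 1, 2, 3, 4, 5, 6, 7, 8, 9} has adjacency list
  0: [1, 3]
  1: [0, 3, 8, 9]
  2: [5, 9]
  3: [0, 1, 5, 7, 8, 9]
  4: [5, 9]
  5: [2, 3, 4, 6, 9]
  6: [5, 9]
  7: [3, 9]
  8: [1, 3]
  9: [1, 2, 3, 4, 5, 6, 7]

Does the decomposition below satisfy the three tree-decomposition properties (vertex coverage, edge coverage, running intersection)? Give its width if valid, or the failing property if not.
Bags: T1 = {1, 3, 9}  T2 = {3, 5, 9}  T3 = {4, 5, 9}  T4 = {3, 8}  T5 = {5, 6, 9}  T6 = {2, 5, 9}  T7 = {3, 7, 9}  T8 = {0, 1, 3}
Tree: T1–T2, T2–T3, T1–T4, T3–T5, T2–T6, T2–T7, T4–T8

No — edge (1,8) lies in no bag.

A tree decomposition must satisfy three properties: every vertex lies in some bag; for every edge, both endpoints lie together in some bag; and for every vertex, the bags containing it form a connected subtree. Here edge (1,8) lies in no bag, so the decomposition is invalid.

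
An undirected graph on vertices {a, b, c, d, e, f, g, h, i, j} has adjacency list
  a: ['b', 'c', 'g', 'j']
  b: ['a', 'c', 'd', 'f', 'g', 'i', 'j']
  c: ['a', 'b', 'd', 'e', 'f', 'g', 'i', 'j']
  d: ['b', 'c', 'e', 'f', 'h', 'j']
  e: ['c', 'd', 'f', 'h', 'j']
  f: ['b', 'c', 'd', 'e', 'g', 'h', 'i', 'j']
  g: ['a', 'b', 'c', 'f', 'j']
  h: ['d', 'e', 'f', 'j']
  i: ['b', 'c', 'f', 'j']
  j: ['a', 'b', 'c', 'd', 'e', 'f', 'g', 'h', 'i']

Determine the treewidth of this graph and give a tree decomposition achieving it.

Treewidth 4.
Bags: B1 = {b, c, d, f, j}  B2 = {b, c, f, i, j}  B3 = {c, d, e, f, j}  B4 = {b, c, f, g, j}  B5 = {d, e, f, h, j}  B6 = {a, b, c, g, j}
Tree: B1–B2, B1–B3, B2–B4, B3–B5, B4–B6

The largest bag has 5 vertices, giving width 4; this decomposition certifies tw(G) ≤ 4. For the lower bound, the 5 vertices {a, b, c, g, j} are pairwise adjacent, and any tree decomposition puts a clique entirely inside one bag — forcing width ≥ 4. Hence tw(G) = 4 exactly.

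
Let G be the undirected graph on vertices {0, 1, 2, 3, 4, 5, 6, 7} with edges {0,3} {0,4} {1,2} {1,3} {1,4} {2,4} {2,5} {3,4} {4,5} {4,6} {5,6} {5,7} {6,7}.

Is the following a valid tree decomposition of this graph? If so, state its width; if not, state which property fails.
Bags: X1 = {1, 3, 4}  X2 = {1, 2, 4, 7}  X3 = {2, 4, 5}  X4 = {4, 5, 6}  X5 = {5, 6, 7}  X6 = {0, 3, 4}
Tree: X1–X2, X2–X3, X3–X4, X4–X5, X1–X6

A tree decomposition must satisfy three properties: every vertex lies in some bag; for every edge, both endpoints lie together in some bag; and for every vertex, the bags containing it form a connected subtree. Here bags containing vertex 7 are not connected in the tree, so the decomposition is invalid.

No — bags containing vertex 7 are not connected in the tree.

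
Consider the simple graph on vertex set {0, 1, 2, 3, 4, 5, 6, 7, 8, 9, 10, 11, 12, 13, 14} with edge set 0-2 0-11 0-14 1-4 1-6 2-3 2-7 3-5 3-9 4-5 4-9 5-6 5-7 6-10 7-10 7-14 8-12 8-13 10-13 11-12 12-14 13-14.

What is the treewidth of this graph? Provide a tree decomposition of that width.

The largest bag has 4 vertices, giving width 3; this decomposition certifies tw(G) ≤ 3. For the lower bound: the 4 vertex sets {1,4,9}, {3}, {5}, {2,6,7,10} are disjoint, each induces a connected subgraph, and every pair is joined by at least one edge of G. Contracting each set to a single vertex therefore yields K_{4} as a minor, and since treewidth is minor-monotone, tw(G) ≥ tw(K_{4}) = 3. Therefore the treewidth is 3.

Treewidth 3.
One such decomposition:
Bags: B1 = {1, 3, 4, 9}  B2 = {1, 3, 4, 5}  B3 = {1, 3, 5, 6}  B4 = {2, 3, 5, 6}  B5 = {2, 5, 6, 7}  B6 = {2, 6, 7, 10}  B7 = {0, 2, 7, 10}  B8 = {0, 7, 10, 14}  B9 = {0, 10, 13, 14}  B10 = {0, 11, 13, 14}  B11 = {11, 12, 13, 14}  B12 = {8, 11, 12, 13}
Tree: B1–B2, B2–B3, B3–B4, B4–B5, B5–B6, B6–B7, B7–B8, B8–B9, B9–B10, B10–B11, B11–B12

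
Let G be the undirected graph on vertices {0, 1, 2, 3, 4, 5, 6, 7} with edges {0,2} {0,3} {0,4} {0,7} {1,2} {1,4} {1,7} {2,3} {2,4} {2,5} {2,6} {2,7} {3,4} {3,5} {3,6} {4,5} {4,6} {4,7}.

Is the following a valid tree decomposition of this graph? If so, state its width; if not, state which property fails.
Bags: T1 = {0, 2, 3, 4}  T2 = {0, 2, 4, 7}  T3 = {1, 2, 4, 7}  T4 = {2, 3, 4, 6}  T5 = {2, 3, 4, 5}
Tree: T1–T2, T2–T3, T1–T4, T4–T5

Vertex coverage: the bags together contain {0, 1, 2, 3, 4, 5, 6, 7}, the full vertex set. Edge coverage: each edge of G has both endpoints in at least one bag. Running intersection: for every vertex, the bags containing it form a connected subtree. All three properties hold, so this is a valid tree decomposition of width max|bag| − 1 = 3, and hence tw(G) ≤ 3.

Yes; width 3.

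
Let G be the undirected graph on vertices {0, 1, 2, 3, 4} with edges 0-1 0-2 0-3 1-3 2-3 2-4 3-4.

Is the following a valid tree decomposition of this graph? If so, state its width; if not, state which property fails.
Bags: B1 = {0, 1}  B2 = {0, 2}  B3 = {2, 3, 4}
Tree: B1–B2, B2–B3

No — edge (3,1) lies in no bag.

A tree decomposition must satisfy three properties: every vertex lies in some bag; for every edge, both endpoints lie together in some bag; and for every vertex, the bags containing it form a connected subtree. Here edge (3,1) lies in no bag, so the decomposition is invalid.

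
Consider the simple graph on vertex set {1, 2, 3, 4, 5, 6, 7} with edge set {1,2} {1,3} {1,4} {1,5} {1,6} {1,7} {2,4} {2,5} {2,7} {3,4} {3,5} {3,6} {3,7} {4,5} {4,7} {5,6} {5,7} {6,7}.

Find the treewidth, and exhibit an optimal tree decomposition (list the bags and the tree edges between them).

Treewidth 4.
Bags: B1 = {1, 3, 5, 6, 7}  B2 = {1, 3, 4, 5, 7}  B3 = {1, 2, 4, 5, 7}
Tree: B1–B2, B2–B3

Each bag holds 5 vertices, so the decomposition has width 4, which upper-bounds the treewidth. Conversely, {1, 2, 4, 5, 7} is a clique of size 5, and the vertices of any clique must share a bag in every tree decomposition; so some bag has ≥ 5 vertices and tw(G) ≥ 4. The upper and lower bounds meet at 4, so that is the treewidth.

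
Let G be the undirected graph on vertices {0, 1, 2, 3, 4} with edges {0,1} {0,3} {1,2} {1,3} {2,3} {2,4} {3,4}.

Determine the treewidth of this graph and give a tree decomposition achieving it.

Treewidth 2.
Bags: B1 = {0, 1, 3}  B2 = {1, 2, 3}  B3 = {2, 3, 4}
Tree: B1–B2, B2–B3

Every bag has size at most 3, so the width is 3 − 1 = 2 and tw(G) ≤ 2. Conversely, {0, 1, 3} is a clique of size 3, and the vertices of any clique must share a bag in every tree decomposition; so some bag has ≥ 3 vertices and tw(G) ≥ 2. Combining the bounds, tw(G) = 2.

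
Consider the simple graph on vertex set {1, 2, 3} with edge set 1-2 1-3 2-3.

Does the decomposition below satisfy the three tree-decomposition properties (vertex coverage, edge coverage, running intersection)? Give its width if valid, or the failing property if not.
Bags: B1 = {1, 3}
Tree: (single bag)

No — vertex 2 appears in no bag.

A tree decomposition must satisfy three properties: every vertex lies in some bag; for every edge, both endpoints lie together in some bag; and for every vertex, the bags containing it form a connected subtree. Here vertex 2 appears in no bag, so the decomposition is invalid.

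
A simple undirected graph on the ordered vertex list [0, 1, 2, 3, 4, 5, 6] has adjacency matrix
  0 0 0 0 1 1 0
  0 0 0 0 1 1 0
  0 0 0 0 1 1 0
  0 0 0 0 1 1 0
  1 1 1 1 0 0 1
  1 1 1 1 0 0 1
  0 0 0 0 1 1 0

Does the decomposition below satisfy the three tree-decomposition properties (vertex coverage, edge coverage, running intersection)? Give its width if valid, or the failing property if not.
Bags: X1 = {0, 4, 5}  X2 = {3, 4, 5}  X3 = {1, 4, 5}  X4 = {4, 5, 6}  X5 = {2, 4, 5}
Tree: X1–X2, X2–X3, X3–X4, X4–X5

Yes; width 2.

Vertex coverage: the bags together contain {0, 1, 2, 3, 4, 5, 6}, the full vertex set. Edge coverage: each edge of G has both endpoints in at least one bag. Running intersection: for every vertex, the bags containing it form a connected subtree. All three properties hold, so this is a valid tree decomposition of width max|bag| − 1 = 2, and hence tw(G) ≤ 2.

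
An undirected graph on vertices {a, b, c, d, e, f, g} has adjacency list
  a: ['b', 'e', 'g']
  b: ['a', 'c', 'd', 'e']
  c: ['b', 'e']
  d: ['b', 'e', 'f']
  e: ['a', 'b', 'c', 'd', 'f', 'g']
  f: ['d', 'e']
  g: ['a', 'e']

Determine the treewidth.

A width-2 tree decomposition is:
Bags: B1 = {b, c, e}  B2 = {a, b, e}  B3 = {b, d, e}  B4 = {a, e, g}  B5 = {d, e, f}
Tree: B1–B2, B2–B3, B2–B4, B3–B5
Every bag has size at most 3, so the width is 3 − 1 = 2 and tw(G) ≤ 2. Conversely, {a, e, g} is a clique of size 3, and the vertices of any clique must share a bag in every tree decomposition; so some bag has ≥ 3 vertices and tw(G) ≥ 2. Hence tw(G) = 2 exactly.

2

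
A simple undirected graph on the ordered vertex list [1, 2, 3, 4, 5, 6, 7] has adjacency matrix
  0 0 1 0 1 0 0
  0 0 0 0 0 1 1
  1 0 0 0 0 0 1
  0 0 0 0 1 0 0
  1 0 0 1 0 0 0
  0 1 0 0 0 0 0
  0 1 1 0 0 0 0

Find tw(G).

A width-1 tree decomposition is:
Bags: B1 = {2, 6}  B2 = {2, 7}  B3 = {3, 7}  B4 = {1, 3}  B5 = {1, 5}  B6 = {4, 5}
Tree: B1–B2, B2–B3, B3–B4, B4–B5, B5–B6
Each bag holds 2 vertices, so the decomposition has width 1, which upper-bounds the treewidth. Any graph with an edge has treewidth ≥ 1, and G has the edge 6–2. The upper and lower bounds meet at 1, so that is the treewidth.

1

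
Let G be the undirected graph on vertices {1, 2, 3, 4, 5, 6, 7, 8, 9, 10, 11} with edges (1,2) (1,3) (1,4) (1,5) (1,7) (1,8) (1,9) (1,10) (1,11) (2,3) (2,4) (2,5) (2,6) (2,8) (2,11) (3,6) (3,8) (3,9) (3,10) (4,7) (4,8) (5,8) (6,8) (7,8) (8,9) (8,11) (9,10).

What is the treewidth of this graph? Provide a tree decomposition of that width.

Every bag has size at most 4, so the width is 4 − 1 = 3 and tw(G) ≤ 3. Conversely, {1, 3, 8, 9} is a clique of size 4, and the vertices of any clique must share a bag in every tree decomposition; so some bag has ≥ 4 vertices and tw(G) ≥ 3. Hence tw(G) = 3 exactly.

Treewidth 3.
One such decomposition:
Bags: B1 = {1, 2, 3, 8}  B2 = {1, 2, 4, 8}  B3 = {1, 3, 8, 9}  B4 = {1, 4, 7, 8}  B5 = {1, 2, 8, 11}  B6 = {2, 3, 6, 8}  B7 = {1, 3, 9, 10}  B8 = {1, 2, 5, 8}
Tree: B1–B2, B1–B3, B2–B4, B1–B5, B1–B6, B3–B7, B2–B8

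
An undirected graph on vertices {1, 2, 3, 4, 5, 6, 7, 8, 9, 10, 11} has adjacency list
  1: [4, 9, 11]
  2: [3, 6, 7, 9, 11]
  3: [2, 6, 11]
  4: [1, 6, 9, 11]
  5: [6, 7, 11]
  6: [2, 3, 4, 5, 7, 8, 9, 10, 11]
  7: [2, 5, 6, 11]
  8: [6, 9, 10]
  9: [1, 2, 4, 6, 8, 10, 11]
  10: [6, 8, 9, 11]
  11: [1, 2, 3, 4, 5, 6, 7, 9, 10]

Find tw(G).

3

A width-3 tree decomposition is:
Bags: B1 = {1, 4, 9, 11}  B2 = {4, 6, 9, 11}  B3 = {2, 6, 9, 11}  B4 = {2, 6, 7, 11}  B5 = {6, 9, 10, 11}  B6 = {2, 3, 6, 11}  B7 = {5, 6, 7, 11}  B8 = {6, 8, 9, 10}
Tree: B1–B2, B2–B3, B3–B4, B2–B5, B4–B6, B4–B7, B5–B8
Each bag holds 4 vertices, so the decomposition has width 3, which upper-bounds the treewidth. On the other hand G contains the 4-clique {1, 4, 9, 11}. A clique must lie in a single bag of any decomposition, so no decomposition can have width below 3. Hence tw(G) = 3 exactly.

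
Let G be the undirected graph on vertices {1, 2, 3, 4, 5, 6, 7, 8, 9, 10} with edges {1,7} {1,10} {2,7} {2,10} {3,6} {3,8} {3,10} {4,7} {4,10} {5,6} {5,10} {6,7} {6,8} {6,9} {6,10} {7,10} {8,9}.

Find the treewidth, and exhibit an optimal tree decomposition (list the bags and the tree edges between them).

The largest bag has 3 vertices, giving width 2; this decomposition certifies tw(G) ≤ 2. Conversely, {6, 8, 9} is a clique of size 3, and the vertices of any clique must share a bag in every tree decomposition; so some bag has ≥ 3 vertices and tw(G) ≥ 2. Hence tw(G) = 2 exactly.

Treewidth 2.
One optimal decomposition is:
Bags: B1 = {2, 7, 10}  B2 = {6, 7, 10}  B3 = {1, 7, 10}  B4 = {4, 7, 10}  B5 = {3, 6, 10}  B6 = {3, 6, 8}  B7 = {6, 8, 9}  B8 = {5, 6, 10}
Tree: B1–B2, B2–B3, B2–B4, B2–B5, B5–B6, B6–B7, B5–B8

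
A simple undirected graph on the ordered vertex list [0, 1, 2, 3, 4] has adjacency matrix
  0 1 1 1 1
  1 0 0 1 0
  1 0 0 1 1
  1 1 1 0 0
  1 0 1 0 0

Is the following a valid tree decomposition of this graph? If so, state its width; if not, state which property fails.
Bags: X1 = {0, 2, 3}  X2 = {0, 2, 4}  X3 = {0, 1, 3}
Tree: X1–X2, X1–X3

Every vertex of G appears in some bag (union = {0, 1, 2, 3, 4}); every edge is covered by a bag; and for each vertex v the set of bags containing v is connected in the bag tree. The decomposition is therefore valid. The largest bag has 3 vertices, so the width is 2.

Yes; width 2.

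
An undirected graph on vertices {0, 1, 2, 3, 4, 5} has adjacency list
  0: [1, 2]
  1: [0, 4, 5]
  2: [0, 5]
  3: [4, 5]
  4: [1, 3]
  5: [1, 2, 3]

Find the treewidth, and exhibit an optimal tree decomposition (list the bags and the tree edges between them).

Treewidth 2.
One such decomposition:
Bags: B1 = {0, 1, 2}  B2 = {1, 2, 5}  B3 = {1, 4, 5}  B4 = {3, 4, 5}
Tree: B1–B2, B2–B3, B3–B4

Each bag holds 3 vertices, so the decomposition has width 2, which upper-bounds the treewidth. Since 0–2–5–1–0 is a cycle in G, G is not acyclic. Forests are exactly the graphs of treewidth ≤ 1, so tw(G) ≥ 2. Hence tw(G) = 2 exactly.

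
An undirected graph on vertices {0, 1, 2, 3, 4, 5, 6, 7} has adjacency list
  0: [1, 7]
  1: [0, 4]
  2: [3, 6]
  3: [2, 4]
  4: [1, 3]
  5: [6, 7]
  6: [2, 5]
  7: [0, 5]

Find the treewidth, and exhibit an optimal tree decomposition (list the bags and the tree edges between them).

Treewidth 2.
Bags: B1 = {2, 3, 4}  B2 = {1, 2, 4}  B3 = {0, 1, 2}  B4 = {0, 2, 7}  B5 = {2, 5, 7}  B6 = {2, 5, 6}
Tree: B1–B2, B2–B3, B3–B4, B4–B5, B5–B6

The largest bag has 3 vertices, giving width 2; this decomposition certifies tw(G) ≤ 2. The edges 2–3–4–1–0–7–5–6–2 form a cycle, so G is not a tree and its treewidth is at least 2. Combining the bounds, tw(G) = 2.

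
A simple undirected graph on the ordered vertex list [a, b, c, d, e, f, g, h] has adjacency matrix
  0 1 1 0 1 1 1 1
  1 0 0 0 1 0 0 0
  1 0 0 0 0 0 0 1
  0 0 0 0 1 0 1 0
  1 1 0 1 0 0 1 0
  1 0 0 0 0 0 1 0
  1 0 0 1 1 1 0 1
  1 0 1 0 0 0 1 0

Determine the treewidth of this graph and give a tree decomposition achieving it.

Treewidth 2.
One optimal decomposition is:
Bags: B1 = {a, g, h}  B2 = {a, e, g}  B3 = {a, c, h}  B4 = {d, e, g}  B5 = {a, f, g}  B6 = {a, b, e}
Tree: B1–B2, B1–B3, B2–B4, B1–B5, B2–B6

Every bag has size at most 3, so the width is 3 − 1 = 2 and tw(G) ≤ 2. For the lower bound, the 3 vertices {d, e, g} are pairwise adjacent, and any tree decomposition puts a clique entirely inside one bag — forcing width ≥ 2. Hence tw(G) = 2 exactly.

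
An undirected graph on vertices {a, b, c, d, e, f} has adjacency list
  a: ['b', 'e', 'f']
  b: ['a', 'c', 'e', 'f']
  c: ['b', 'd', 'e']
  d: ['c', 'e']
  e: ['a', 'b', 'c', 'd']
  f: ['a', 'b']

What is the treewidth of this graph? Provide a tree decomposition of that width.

Treewidth 2.
One optimal decomposition is:
Bags: B1 = {c, d, e}  B2 = {b, c, e}  B3 = {a, b, e}  B4 = {a, b, f}
Tree: B1–B2, B2–B3, B3–B4

Every bag has size at most 3, so the width is 3 − 1 = 2 and tw(G) ≤ 2. On the other hand G contains the 3-clique {c, d, e}. A clique must lie in a single bag of any decomposition, so no decomposition can have width below 2. Therefore the treewidth is 2.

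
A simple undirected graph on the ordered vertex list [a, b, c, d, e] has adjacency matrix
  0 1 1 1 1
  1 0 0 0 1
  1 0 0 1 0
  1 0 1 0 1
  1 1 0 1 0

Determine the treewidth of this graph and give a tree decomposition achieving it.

Each bag holds 3 vertices, so the decomposition has width 2, which upper-bounds the treewidth. On the other hand G contains the 3-clique {a, d, e}. A clique must lie in a single bag of any decomposition, so no decomposition can have width below 2. Hence tw(G) = 2 exactly.

Treewidth 2.
One such decomposition:
Bags: B1 = {a, c, d}  B2 = {a, d, e}  B3 = {a, b, e}
Tree: B1–B2, B2–B3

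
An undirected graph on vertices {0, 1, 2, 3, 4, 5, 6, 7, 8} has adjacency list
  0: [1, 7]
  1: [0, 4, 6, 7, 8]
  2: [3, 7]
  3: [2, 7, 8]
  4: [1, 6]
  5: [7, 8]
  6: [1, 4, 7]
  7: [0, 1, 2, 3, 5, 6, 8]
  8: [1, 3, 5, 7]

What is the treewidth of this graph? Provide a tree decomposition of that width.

Treewidth 2.
Bags: B1 = {1, 7, 8}  B2 = {0, 1, 7}  B3 = {1, 6, 7}  B4 = {3, 7, 8}  B5 = {5, 7, 8}  B6 = {2, 3, 7}  B7 = {1, 4, 6}
Tree: B1–B2, B1–B3, B1–B4, B4–B5, B4–B6, B3–B7

The largest bag has 3 vertices, giving width 2; this decomposition certifies tw(G) ≤ 2. For the lower bound, the 3 vertices {1, 4, 6} are pairwise adjacent, and any tree decomposition puts a clique entirely inside one bag — forcing width ≥ 2. Combining the bounds, tw(G) = 2.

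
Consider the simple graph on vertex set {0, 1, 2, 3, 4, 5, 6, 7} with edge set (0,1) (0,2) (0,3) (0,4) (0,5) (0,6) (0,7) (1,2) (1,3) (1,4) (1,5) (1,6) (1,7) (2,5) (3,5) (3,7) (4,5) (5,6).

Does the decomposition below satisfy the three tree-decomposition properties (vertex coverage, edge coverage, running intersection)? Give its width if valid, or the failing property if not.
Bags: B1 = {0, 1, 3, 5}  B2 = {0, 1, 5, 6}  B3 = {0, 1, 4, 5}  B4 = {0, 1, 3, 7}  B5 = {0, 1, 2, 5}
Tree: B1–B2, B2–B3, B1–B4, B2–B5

Yes; width 3.

Vertex coverage: the bags together contain {0, 1, 2, 3, 4, 5, 6, 7}, the full vertex set. Edge coverage: each edge of G has both endpoints in at least one bag. Running intersection: for every vertex, the bags containing it form a connected subtree. All three properties hold, so this is a valid tree decomposition of width max|bag| − 1 = 3, and hence tw(G) ≤ 3.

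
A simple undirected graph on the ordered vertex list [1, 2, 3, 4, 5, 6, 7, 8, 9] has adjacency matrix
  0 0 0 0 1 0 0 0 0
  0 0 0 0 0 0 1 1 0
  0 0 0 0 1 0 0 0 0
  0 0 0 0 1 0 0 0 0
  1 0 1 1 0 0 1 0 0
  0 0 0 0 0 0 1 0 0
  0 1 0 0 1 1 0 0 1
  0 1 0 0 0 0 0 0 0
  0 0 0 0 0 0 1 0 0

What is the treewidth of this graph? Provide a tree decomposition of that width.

Every bag has size at most 2, so the width is 2 − 1 = 1 and tw(G) ≤ 1. Since G has at least one edge (e.g. 7–2), it is not an edgeless graph, so tw(G) ≥ 1. Hence tw(G) = 1 exactly.

Treewidth 1.
One such decomposition:
Bags: B1 = {2, 7}  B2 = {7, 9}  B3 = {2, 8}  B4 = {5, 7}  B5 = {4, 5}  B6 = {1, 5}  B7 = {3, 5}  B8 = {6, 7}
Tree: B1–B2, B1–B3, B1–B4, B4–B5, B4–B6, B4–B7, B4–B8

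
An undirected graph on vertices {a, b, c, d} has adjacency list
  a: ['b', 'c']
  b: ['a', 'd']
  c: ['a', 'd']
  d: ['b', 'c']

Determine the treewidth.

2

A width-2 tree decomposition is:
Bags: B1 = {a, b, c}  B2 = {b, c, d}
Tree: B1–B2
Each bag holds 3 vertices, so the decomposition has width 2, which upper-bounds the treewidth. The edges c–a–b–d–c form a cycle, so G is not a tree and its treewidth is at least 2. Combining the bounds, tw(G) = 2.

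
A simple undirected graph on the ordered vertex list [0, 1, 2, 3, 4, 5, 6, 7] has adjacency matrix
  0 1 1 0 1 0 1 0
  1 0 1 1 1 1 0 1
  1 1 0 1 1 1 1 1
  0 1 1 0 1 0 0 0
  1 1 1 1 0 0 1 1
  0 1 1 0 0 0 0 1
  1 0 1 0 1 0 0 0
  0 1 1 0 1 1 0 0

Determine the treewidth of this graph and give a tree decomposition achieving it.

The largest bag has 4 vertices, giving width 3; this decomposition certifies tw(G) ≤ 3. Conversely, {0, 1, 2, 4} is a clique of size 4, and the vertices of any clique must share a bag in every tree decomposition; so some bag has ≥ 4 vertices and tw(G) ≥ 3. Combining the bounds, tw(G) = 3.

Treewidth 3.
One such decomposition:
Bags: B1 = {1, 2, 3, 4}  B2 = {0, 1, 2, 4}  B3 = {1, 2, 4, 7}  B4 = {1, 2, 5, 7}  B5 = {0, 2, 4, 6}
Tree: B1–B2, B1–B3, B3–B4, B2–B5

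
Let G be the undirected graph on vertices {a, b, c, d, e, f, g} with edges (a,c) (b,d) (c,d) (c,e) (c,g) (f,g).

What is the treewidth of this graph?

1

A width-1 tree decomposition is:
Bags: B1 = {b, d}  B2 = {c, d}  B3 = {a, c}  B4 = {c, e}  B5 = {c, g}  B6 = {f, g}
Tree: B1–B2, B2–B3, B3–B4, B4–B5, B5–B6
Each bag holds 2 vertices, so the decomposition has width 1, which upper-bounds the treewidth. Any graph with an edge has treewidth ≥ 1, and G has the edge b–d. Therefore the treewidth is 1.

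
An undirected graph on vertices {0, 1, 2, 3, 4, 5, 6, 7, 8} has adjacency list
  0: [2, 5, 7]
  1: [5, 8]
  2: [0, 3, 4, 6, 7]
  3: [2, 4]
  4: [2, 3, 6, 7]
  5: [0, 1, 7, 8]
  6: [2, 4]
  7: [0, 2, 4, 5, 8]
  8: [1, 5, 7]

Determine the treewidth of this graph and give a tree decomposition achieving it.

Each bag holds 3 vertices, so the decomposition has width 2, which upper-bounds the treewidth. On the other hand G contains the 3-clique {1, 5, 8}. A clique must lie in a single bag of any decomposition, so no decomposition can have width below 2. Hence tw(G) = 2 exactly.

Treewidth 2.
One such decomposition:
Bags: B1 = {0, 5, 7}  B2 = {5, 7, 8}  B3 = {0, 2, 7}  B4 = {2, 4, 7}  B5 = {2, 3, 4}  B6 = {2, 4, 6}  B7 = {1, 5, 8}
Tree: B1–B2, B1–B3, B3–B4, B4–B5, B4–B6, B2–B7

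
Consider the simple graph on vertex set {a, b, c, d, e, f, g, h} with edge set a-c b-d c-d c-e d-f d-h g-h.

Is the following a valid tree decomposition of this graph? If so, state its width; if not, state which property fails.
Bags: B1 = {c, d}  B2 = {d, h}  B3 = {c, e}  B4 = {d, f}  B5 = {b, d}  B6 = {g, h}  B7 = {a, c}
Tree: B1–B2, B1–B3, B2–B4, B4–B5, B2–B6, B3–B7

Checking the three conditions: (i) the bags cover all of {a, b, c, d, e, f, g, h}; (ii) for each edge, some bag contains both endpoints; (iii) the bags containing any fixed vertex form a subtree. All hold, so the decomposition is valid with width 2 − 1 = 1.

Yes; width 1.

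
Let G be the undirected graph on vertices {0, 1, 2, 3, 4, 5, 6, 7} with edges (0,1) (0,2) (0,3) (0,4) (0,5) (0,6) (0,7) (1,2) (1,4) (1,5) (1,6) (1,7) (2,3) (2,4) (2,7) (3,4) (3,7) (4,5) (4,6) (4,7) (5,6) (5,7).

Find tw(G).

A width-4 tree decomposition is:
Bags: B1 = {0, 2, 3, 4, 7}  B2 = {0, 1, 2, 4, 7}  B3 = {0, 1, 4, 5, 7}  B4 = {0, 1, 4, 5, 6}
Tree: B1–B2, B2–B3, B3–B4
The largest bag has 5 vertices, giving width 4; this decomposition certifies tw(G) ≤ 4. For the lower bound, the 5 vertices {0, 1, 2, 4, 7} are pairwise adjacent, and any tree decomposition puts a clique entirely inside one bag — forcing width ≥ 4. Combining the bounds, tw(G) = 4.

4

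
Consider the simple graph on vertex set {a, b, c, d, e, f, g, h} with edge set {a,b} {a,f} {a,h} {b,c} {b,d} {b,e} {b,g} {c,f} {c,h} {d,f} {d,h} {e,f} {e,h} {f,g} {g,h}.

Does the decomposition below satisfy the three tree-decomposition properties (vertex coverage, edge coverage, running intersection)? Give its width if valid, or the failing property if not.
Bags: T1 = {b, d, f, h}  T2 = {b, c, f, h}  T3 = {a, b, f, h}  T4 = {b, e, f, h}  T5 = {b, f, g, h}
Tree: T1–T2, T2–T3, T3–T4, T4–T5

Yes; width 3.

Checking the three conditions: (i) the bags cover all of {a, b, c, d, e, f, g, h}; (ii) for each edge, some bag contains both endpoints; (iii) the bags containing any fixed vertex form a subtree. All hold, so the decomposition is valid with width 4 − 1 = 3.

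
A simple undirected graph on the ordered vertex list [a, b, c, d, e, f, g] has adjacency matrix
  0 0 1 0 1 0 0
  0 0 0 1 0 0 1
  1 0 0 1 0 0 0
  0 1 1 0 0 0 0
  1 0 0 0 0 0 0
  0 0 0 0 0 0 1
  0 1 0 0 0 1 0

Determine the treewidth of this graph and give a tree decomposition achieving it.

Treewidth 1.
One optimal decomposition is:
Bags: B1 = {f, g}  B2 = {b, g}  B3 = {b, d}  B4 = {c, d}  B5 = {a, c}  B6 = {a, e}
Tree: B1–B2, B2–B3, B3–B4, B4–B5, B5–B6

Each bag holds 2 vertices, so the decomposition has width 1, which upper-bounds the treewidth. Any graph with an edge has treewidth ≥ 1, and G has the edge f–g. Therefore the treewidth is 1.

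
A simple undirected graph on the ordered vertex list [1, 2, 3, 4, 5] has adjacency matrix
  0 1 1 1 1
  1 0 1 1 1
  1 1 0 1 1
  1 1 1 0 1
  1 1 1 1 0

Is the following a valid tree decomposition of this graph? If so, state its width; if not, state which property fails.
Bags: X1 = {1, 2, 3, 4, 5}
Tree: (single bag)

Checking the three conditions: (i) the bags cover all of {1, 2, 3, 4, 5}; (ii) for each edge, some bag contains both endpoints; (iii) the bags containing any fixed vertex form a subtree. All hold, so the decomposition is valid with width 5 − 1 = 4.

Yes; width 4.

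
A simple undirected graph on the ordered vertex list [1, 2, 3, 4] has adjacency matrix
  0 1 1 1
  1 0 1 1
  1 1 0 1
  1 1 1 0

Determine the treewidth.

A width-3 tree decomposition is:
Bags: B1 = {1, 2, 3, 4}
Tree: (single bag)
A single bag containing all 4 vertices is trivially a valid decomposition of width 3. For the lower bound, the 4 vertices {1, 2, 3, 4} are pairwise adjacent, and any tree decomposition puts a clique entirely inside one bag — forcing width ≥ 3. Therefore the treewidth is 3.

3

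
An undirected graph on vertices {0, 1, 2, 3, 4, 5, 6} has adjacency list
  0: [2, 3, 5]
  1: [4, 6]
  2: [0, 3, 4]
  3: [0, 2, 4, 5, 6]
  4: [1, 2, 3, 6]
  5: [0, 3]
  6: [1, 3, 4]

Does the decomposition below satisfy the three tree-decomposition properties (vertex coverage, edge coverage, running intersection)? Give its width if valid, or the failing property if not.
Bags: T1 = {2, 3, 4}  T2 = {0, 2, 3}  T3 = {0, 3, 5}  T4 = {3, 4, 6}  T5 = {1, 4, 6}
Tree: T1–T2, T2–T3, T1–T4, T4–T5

Yes; width 2.

Every vertex of G appears in some bag (union = {0, 1, 2, 3, 4, 5, 6}); every edge is covered by a bag; and for each vertex v the set of bags containing v is connected in the bag tree. The decomposition is therefore valid. The largest bag has 3 vertices, so the width is 2.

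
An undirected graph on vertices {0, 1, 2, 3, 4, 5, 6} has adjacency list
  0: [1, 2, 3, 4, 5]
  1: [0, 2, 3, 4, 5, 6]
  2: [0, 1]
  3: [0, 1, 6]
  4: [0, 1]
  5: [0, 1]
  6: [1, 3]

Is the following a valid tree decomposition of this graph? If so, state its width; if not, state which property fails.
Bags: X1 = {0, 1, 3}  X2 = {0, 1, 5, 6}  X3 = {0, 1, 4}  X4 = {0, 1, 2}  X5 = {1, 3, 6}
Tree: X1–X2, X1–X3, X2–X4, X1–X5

No — bags containing vertex 6 are not connected in the tree.

A tree decomposition must satisfy three properties: every vertex lies in some bag; for every edge, both endpoints lie together in some bag; and for every vertex, the bags containing it form a connected subtree. Here bags containing vertex 6 are not connected in the tree, so the decomposition is invalid.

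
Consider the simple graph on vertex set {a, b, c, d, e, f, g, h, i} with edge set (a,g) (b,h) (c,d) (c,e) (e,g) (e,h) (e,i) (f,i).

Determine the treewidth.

A width-1 tree decomposition is:
Bags: B1 = {e, h}  B2 = {c, e}  B3 = {e, i}  B4 = {e, g}  B5 = {b, h}  B6 = {f, i}  B7 = {c, d}  B8 = {a, g}
Tree: B1–B2, B2–B3, B3–B4, B1–B5, B3–B6, B2–B7, B4–B8
Each bag holds 2 vertices, so the decomposition has width 1, which upper-bounds the treewidth. G has an edge, so its treewidth is at least 1. Hence tw(G) = 1 exactly.

1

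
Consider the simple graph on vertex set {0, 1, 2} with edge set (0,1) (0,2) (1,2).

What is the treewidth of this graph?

2

A width-2 tree decomposition is:
Bags: B1 = {0, 1, 2}
Tree: (single bag)
A single bag containing all 3 vertices is trivially a valid decomposition of width 2. For the lower bound, the 3 vertices {0, 1, 2} are pairwise adjacent, and any tree decomposition puts a clique entirely inside one bag — forcing width ≥ 2. Therefore the treewidth is 2.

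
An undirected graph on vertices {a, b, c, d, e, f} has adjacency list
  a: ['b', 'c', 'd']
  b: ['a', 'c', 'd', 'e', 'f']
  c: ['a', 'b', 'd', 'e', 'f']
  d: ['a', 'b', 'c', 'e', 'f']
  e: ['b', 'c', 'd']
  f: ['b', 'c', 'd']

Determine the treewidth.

A width-3 tree decomposition is:
Bags: B1 = {a, b, c, d}  B2 = {b, c, d, e}  B3 = {b, c, d, f}
Tree: B1–B2, B2–B3
Each bag holds 4 vertices, so the decomposition has width 3, which upper-bounds the treewidth. Conversely, {b, c, d, e} is a clique of size 4, and the vertices of any clique must share a bag in every tree decomposition; so some bag has ≥ 4 vertices and tw(G) ≥ 3. The upper and lower bounds meet at 3, so that is the treewidth.

3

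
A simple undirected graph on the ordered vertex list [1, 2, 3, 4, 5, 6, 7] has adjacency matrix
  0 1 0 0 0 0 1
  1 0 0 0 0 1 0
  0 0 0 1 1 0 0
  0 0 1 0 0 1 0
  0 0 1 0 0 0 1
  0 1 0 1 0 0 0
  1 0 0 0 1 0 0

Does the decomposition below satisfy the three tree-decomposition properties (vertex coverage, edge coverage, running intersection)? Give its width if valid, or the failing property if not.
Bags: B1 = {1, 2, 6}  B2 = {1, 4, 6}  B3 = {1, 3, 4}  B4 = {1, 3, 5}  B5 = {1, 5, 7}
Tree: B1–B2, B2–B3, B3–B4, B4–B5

Checking the three conditions: (i) the bags cover all of {1, 2, 3, 4, 5, 6, 7}; (ii) for each edge, some bag contains both endpoints; (iii) the bags containing any fixed vertex form a subtree. All hold, so the decomposition is valid with width 3 − 1 = 2.

Yes; width 2.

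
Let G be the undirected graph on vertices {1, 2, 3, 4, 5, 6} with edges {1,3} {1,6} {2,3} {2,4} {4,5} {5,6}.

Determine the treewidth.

A width-2 tree decomposition is:
Bags: B1 = {1, 2, 3}  B2 = {1, 2, 6}  B3 = {2, 5, 6}  B4 = {2, 4, 5}
Tree: B1–B2, B2–B3, B3–B4
Each bag holds 3 vertices, so the decomposition has width 2, which upper-bounds the treewidth. Since 2–3–1–6–5–4–2 is a cycle in G, G is not acyclic. Forests are exactly the graphs of treewidth ≤ 1, so tw(G) ≥ 2. Combining the bounds, tw(G) = 2.

2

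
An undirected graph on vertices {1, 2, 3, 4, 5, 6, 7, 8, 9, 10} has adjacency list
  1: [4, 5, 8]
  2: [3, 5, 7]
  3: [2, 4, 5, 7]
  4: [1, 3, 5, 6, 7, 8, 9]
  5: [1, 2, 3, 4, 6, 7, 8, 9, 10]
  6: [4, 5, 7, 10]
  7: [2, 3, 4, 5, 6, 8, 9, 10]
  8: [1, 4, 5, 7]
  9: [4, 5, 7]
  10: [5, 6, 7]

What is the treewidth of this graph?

3

A width-3 tree decomposition is:
Bags: B1 = {4, 5, 7, 8}  B2 = {3, 4, 5, 7}  B3 = {4, 5, 6, 7}  B4 = {2, 3, 5, 7}  B5 = {4, 5, 7, 9}  B6 = {5, 6, 7, 10}  B7 = {1, 4, 5, 8}
Tree: B1–B2, B2–B3, B2–B4, B2–B5, B3–B6, B1–B7
Each bag holds 4 vertices, so the decomposition has width 3, which upper-bounds the treewidth. On the other hand G contains the 4-clique {1, 4, 5, 8}. A clique must lie in a single bag of any decomposition, so no decomposition can have width below 3. The upper and lower bounds meet at 3, so that is the treewidth.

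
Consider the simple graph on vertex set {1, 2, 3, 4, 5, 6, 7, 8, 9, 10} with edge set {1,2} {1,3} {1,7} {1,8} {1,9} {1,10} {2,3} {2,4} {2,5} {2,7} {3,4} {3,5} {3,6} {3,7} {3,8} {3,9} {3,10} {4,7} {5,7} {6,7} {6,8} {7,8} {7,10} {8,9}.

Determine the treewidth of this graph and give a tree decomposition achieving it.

Treewidth 3.
One such decomposition:
Bags: B1 = {1, 3, 8, 9}  B2 = {1, 3, 7, 8}  B3 = {1, 2, 3, 7}  B4 = {1, 3, 7, 10}  B5 = {2, 3, 5, 7}  B6 = {3, 6, 7, 8}  B7 = {2, 3, 4, 7}
Tree: B1–B2, B2–B3, B3–B4, B3–B5, B2–B6, B5–B7

Each bag holds 4 vertices, so the decomposition has width 3, which upper-bounds the treewidth. For the lower bound, the 4 vertices {1, 3, 8, 9} are pairwise adjacent, and any tree decomposition puts a clique entirely inside one bag — forcing width ≥ 3. Hence tw(G) = 3 exactly.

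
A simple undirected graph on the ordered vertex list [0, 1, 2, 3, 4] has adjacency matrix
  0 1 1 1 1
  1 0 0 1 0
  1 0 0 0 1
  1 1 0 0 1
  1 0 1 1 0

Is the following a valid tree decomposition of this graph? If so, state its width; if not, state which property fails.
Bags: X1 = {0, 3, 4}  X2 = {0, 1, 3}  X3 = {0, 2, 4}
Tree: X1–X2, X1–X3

Checking the three conditions: (i) the bags cover all of {0, 1, 2, 3, 4}; (ii) for each edge, some bag contains both endpoints; (iii) the bags containing any fixed vertex form a subtree. All hold, so the decomposition is valid with width 3 − 1 = 2.

Yes; width 2.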